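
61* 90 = 5490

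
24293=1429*17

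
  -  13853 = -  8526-5327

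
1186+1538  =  2724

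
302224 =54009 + 248215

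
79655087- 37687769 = 41967318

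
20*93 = 1860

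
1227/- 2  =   - 1227/2= - 613.50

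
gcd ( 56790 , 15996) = 6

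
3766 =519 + 3247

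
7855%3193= 1469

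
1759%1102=657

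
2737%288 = 145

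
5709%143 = 132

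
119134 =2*59567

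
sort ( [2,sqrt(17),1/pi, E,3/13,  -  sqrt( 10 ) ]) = [ - sqrt ( 10 ),  3/13, 1/pi,2,E , sqrt(17 )]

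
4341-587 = 3754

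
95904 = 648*148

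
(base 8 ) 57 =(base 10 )47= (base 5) 142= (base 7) 65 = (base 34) 1d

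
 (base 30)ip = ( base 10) 565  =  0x235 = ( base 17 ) 1G4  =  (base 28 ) K5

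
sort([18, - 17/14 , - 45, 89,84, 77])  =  [ - 45, - 17/14, 18,77, 84, 89]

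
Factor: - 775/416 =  - 2^ ( - 5 )*5^2*13^(-1)*31^1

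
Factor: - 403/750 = - 2^(  -  1) * 3^( - 1)*5^ (-3)*13^1 * 31^1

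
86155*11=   947705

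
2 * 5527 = 11054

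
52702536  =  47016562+5685974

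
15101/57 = 15101/57 = 264.93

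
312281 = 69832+242449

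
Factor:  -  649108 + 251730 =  - 397378 = - 2^1*198689^1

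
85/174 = 85/174  =  0.49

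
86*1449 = 124614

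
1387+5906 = 7293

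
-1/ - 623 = 1/623  =  0.00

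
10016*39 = 390624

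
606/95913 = 202/31971 = 0.01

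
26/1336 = 13/668 = 0.02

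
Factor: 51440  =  2^4*5^1*643^1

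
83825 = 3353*25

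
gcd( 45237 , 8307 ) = 3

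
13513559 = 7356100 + 6157459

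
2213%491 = 249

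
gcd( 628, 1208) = 4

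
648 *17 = 11016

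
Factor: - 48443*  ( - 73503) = 3560705829=   3^2  *193^1*251^1*8167^1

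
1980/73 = 27 + 9/73=27.12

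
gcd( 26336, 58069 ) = 1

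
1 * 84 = 84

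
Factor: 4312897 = 137^1*31481^1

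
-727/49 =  - 15  +  8/49  =  - 14.84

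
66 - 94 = -28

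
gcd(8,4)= 4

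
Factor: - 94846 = -2^1*47^1 * 1009^1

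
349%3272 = 349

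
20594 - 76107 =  - 55513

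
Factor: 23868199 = 19^1*113^1*11117^1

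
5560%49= 23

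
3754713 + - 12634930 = - 8880217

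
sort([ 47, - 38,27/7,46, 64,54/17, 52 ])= [ - 38,54/17, 27/7,46,47, 52 , 64 ] 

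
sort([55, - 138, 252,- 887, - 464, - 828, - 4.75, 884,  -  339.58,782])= [ - 887, - 828 , - 464,-339.58,  -  138 , - 4.75 , 55,252, 782,884]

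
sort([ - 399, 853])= [ - 399  ,  853 ]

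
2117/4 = 2117/4=529.25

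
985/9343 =985/9343  =  0.11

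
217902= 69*3158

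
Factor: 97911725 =5^2*3916469^1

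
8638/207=41 +151/207 = 41.73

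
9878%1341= 491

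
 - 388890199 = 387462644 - 776352843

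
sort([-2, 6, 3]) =[ - 2, 3, 6]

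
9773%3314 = 3145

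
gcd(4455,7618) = 1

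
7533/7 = 1076 + 1/7 = 1076.14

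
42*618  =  25956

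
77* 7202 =554554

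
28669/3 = 9556 + 1/3  =  9556.33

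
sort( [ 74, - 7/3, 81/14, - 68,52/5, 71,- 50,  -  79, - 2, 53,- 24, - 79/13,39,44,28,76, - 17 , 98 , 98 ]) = [ - 79, -68, - 50, - 24, - 17 , - 79/13, - 7/3,-2,81/14, 52/5,  28 , 39, 44 , 53, 71,74,76,98,98]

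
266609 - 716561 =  - 449952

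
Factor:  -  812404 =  - 2^2*83^1 * 2447^1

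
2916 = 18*162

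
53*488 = 25864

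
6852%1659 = 216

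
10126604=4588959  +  5537645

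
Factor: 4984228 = 2^2*1246057^1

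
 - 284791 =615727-900518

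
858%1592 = 858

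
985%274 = 163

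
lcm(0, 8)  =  0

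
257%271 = 257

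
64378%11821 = 5273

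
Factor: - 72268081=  - 167^1*432743^1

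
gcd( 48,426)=6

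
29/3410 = 29/3410 = 0.01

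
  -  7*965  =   - 6755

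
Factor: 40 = 2^3*5^1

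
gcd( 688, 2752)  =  688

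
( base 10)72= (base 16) 48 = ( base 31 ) 2a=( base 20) 3C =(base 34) 24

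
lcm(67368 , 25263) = 202104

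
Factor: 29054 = 2^1*73^1*199^1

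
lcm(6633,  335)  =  33165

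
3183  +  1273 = 4456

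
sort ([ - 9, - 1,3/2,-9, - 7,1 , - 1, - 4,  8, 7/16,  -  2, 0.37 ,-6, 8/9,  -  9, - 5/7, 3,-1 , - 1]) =[-9,-9, - 9, - 7, - 6, - 4,-2, - 1,  -  1, - 1, - 1 , - 5/7,  0.37, 7/16 , 8/9,1,3/2,3,8]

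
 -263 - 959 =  - 1222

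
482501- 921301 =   -  438800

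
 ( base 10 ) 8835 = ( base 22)i5d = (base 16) 2283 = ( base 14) 3311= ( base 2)10001010000011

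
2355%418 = 265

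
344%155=34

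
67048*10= 670480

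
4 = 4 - 0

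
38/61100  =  19/30550 = 0.00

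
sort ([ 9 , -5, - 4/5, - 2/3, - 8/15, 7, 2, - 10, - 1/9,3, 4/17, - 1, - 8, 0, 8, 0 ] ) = [ - 10, - 8, - 5, - 1, - 4/5 , - 2/3, - 8/15, - 1/9 , 0, 0, 4/17, 2,3, 7,8, 9 ] 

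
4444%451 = 385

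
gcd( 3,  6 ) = 3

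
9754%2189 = 998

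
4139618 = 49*84482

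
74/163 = 74/163 = 0.45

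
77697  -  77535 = 162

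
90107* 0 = 0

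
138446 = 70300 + 68146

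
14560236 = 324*44939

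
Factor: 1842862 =2^1*7^1*139^1*947^1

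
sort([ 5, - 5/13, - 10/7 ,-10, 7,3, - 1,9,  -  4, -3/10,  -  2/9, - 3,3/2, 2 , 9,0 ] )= [ - 10, - 4, -3, - 10/7, - 1,-5/13, - 3/10,- 2/9,0,3/2,2 , 3,5,7 , 9, 9 ]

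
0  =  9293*0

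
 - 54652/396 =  - 139 + 98/99 = -138.01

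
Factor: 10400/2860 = 2^3*5^1 * 11^( -1 )  =  40/11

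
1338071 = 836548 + 501523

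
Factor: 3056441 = 199^1*15359^1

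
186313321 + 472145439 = 658458760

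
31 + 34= 65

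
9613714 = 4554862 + 5058852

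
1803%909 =894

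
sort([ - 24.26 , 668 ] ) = [ - 24.26, 668]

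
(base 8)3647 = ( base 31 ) 216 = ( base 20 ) 4hj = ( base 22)411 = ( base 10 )1959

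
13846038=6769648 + 7076390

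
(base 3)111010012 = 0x255B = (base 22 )jgf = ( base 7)36611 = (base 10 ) 9563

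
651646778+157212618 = 808859396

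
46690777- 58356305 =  - 11665528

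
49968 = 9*5552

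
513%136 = 105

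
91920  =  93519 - 1599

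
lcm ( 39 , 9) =117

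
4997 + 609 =5606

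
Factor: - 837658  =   - 2^1*17^1 * 71^1*347^1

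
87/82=87/82=1.06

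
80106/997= 80 + 346/997 = 80.35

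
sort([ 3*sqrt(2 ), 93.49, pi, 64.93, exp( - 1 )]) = [ exp( - 1),pi, 3  *sqrt( 2), 64.93, 93.49]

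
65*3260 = 211900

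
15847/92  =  689/4= 172.25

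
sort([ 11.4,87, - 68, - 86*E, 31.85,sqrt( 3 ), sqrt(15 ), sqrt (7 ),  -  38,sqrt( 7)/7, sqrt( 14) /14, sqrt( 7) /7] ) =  [ - 86*E,-68, - 38  ,  sqrt( 14)/14, sqrt(7)/7, sqrt(7) /7 , sqrt(3), sqrt(7), sqrt(15), 11.4,31.85, 87 ] 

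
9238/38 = 4619/19 = 243.11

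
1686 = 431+1255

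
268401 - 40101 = 228300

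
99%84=15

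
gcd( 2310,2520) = 210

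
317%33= 20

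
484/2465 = 484/2465 = 0.20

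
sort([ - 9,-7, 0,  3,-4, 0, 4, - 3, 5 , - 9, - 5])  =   [ - 9,-9,- 7,-5,-4,-3, 0,0,  3, 4,5] 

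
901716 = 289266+612450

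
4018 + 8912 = 12930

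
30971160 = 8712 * 3555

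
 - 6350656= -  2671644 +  - 3679012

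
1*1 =1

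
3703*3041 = 11260823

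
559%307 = 252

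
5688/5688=1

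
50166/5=50166/5= 10033.20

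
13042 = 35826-22784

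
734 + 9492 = 10226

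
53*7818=414354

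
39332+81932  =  121264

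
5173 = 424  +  4749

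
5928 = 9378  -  3450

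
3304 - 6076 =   -  2772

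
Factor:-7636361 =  - 7636361^1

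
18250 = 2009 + 16241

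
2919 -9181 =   -  6262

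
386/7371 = 386/7371 = 0.05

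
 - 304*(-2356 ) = 716224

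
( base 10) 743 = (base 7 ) 2111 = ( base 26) 12F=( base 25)14I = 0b1011100111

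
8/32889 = 8/32889 = 0.00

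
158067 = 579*273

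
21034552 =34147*616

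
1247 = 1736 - 489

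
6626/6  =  3313/3 = 1104.33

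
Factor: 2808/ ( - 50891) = -2^3* 3^3*13^1*50891^( - 1)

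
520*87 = 45240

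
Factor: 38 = 2^1*19^1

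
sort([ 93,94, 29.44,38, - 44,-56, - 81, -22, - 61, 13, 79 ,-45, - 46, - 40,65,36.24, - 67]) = [ - 81, - 67, - 61, - 56 , - 46,-45, -44, - 40, - 22, 13, 29.44, 36.24,38, 65 , 79,  93, 94] 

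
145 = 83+62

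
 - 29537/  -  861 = 29537/861 = 34.31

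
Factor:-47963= - 47963^1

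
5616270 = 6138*915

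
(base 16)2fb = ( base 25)15d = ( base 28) r7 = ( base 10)763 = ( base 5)11023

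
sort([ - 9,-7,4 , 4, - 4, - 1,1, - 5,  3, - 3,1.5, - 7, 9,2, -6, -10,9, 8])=[ - 10, - 9, - 7, - 7, - 6,- 5, - 4,  -  3, - 1,1,1.5, 2, 3,  4,4,8,9,9 ] 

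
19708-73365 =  -53657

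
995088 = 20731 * 48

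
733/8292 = 733/8292 = 0.09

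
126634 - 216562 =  - 89928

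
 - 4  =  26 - 30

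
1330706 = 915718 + 414988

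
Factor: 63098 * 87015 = 2^1*3^1*5^1*7^1*4507^1*5801^1=5490472470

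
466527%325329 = 141198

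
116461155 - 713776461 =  - 597315306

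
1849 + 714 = 2563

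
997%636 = 361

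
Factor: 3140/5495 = 2^2 *7^(  -  1) = 4/7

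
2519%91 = 62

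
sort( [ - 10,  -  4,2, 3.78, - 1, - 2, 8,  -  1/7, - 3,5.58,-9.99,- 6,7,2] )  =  [ -10,-9.99,  -  6,  -  4,  -  3, - 2, - 1,  -  1/7,2,2,3.78, 5.58,  7, 8]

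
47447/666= 47447/666  =  71.24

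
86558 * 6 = 519348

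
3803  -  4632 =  - 829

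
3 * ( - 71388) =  - 214164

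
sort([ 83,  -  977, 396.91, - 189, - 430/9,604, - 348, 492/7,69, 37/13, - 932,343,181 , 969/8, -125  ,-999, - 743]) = [ - 999, - 977, - 932, - 743, - 348, - 189, - 125, - 430/9, 37/13,69,492/7 , 83,969/8,181, 343,396.91,  604]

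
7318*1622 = 11869796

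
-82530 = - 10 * 8253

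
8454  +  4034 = 12488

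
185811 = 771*241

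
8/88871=8/88871 = 0.00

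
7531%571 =108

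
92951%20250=11951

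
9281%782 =679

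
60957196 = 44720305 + 16236891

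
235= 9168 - 8933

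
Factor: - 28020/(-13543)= 2^2 * 3^1 * 5^1 * 29^( - 1 ) =60/29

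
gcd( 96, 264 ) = 24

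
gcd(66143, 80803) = 1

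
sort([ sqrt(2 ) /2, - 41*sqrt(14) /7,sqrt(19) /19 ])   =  [ - 41 * sqrt(14)/7,sqrt( 19)/19, sqrt( 2 ) /2 ]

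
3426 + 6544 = 9970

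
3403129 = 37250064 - 33846935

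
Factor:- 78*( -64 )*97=484224 = 2^7*3^1*13^1*97^1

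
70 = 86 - 16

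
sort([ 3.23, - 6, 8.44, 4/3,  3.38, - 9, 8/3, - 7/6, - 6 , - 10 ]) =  [ - 10,-9, - 6, - 6, - 7/6, 4/3, 8/3, 3.23, 3.38,8.44]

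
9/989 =9/989 = 0.01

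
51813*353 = 18289989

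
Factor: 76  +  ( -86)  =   - 2^1*5^1 =- 10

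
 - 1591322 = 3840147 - 5431469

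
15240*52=792480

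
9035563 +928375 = 9963938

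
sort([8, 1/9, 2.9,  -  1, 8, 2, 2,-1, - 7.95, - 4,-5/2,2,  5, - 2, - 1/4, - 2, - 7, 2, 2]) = [ - 7.95, - 7, - 4, - 5/2 ,-2, - 2, - 1 , - 1,-1/4,1/9, 2, 2,2,2,2,  2.9 , 5,8,8]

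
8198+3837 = 12035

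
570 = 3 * 190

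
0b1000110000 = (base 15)275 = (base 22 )13a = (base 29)j9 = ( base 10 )560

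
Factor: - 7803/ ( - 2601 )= 3 = 3^1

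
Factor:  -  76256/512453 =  - 2^5*191^ ( - 1) * 2383^1*2683^( - 1 )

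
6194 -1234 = 4960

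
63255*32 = 2024160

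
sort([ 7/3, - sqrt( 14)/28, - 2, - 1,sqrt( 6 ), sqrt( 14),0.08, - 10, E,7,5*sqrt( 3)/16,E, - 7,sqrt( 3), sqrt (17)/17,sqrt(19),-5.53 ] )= [ - 10, - 7 , - 5.53, - 2, - 1, - sqrt( 14)/28,0.08,sqrt( 17)/17, 5 * sqrt(3) /16,sqrt (3),7/3, sqrt( 6 ), E,E, sqrt(14 ),  sqrt( 19), 7 ] 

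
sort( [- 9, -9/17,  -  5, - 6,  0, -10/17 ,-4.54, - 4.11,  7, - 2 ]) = [-9,-6,-5, - 4.54,  -  4.11,  -  2, - 10/17, - 9/17, 0,7 ] 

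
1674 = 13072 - 11398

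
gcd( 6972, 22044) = 12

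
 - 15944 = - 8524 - 7420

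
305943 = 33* 9271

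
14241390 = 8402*1695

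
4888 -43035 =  -38147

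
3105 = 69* 45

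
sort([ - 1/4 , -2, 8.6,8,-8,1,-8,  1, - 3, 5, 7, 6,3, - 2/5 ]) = [ -8, - 8, - 3, - 2, - 2/5, - 1/4, 1, 1,3,5, 6, 7, 8,8.6] 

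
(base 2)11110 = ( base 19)1b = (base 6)50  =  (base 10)30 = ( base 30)10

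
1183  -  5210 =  - 4027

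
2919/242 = 12 + 15/242 = 12.06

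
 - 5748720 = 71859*( - 80) 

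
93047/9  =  10338 + 5/9 = 10338.56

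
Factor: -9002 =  - 2^1*7^1 *643^1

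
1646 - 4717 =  - 3071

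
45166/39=45166/39= 1158.10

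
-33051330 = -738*44785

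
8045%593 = 336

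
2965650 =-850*( - 3489 ) 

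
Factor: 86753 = 86753^1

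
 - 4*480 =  - 1920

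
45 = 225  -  180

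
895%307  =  281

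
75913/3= 25304 + 1/3 = 25304.33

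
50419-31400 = 19019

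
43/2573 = 43/2573  =  0.02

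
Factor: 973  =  7^1*139^1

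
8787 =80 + 8707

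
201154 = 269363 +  - 68209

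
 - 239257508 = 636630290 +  - 875887798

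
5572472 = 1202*4636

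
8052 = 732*11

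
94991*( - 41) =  - 3894631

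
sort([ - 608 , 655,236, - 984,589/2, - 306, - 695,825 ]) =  [ - 984, - 695, - 608,-306,236,589/2, 655, 825] 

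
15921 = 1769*9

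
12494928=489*25552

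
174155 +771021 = 945176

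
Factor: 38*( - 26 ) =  - 2^2*13^1*19^1= - 988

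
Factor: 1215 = 3^5*5^1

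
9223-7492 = 1731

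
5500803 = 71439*77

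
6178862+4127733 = 10306595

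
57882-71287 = -13405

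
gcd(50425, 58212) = 1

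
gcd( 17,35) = 1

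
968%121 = 0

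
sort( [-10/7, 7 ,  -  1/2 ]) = [ - 10/7,-1/2 , 7]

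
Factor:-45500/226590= -50/249 = - 2^1*3^( - 1)*5^2*83^( - 1)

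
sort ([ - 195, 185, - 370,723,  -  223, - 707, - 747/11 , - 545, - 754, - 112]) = [ - 754, - 707, - 545,  -  370, - 223, - 195, - 112 , - 747/11, 185, 723]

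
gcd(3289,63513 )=1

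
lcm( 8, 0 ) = 0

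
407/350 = 407/350 = 1.16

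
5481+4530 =10011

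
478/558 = 239/279 = 0.86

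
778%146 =48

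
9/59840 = 9/59840 = 0.00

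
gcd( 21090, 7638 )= 114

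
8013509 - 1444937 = 6568572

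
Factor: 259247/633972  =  2^ (  -  2) * 3^(  -  1) *23^( - 1) * 43^1 *2297^ ( -1 )*6029^1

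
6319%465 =274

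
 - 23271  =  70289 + - 93560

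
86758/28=6197/2 = 3098.50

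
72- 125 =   -  53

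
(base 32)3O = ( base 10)120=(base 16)78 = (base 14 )88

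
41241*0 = 0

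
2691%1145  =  401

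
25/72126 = 25/72126 = 0.00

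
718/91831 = 718/91831 = 0.01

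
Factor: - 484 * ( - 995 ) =481580 = 2^2*5^1*11^2*199^1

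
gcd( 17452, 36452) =4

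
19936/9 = 2215 + 1/9  =  2215.11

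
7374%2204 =762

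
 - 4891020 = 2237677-7128697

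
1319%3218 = 1319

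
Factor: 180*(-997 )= - 2^2* 3^2*5^1*997^1  =  - 179460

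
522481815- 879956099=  - 357474284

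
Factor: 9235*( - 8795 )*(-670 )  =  2^1*5^3*67^1*1759^1*1847^1 = 54418622750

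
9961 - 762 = 9199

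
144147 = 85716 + 58431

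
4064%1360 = 1344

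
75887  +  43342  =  119229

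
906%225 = 6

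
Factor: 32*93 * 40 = 119040= 2^8*3^1 * 5^1*31^1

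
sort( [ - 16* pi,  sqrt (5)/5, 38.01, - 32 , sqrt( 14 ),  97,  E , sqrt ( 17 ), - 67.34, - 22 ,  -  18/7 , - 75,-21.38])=[ - 75, - 67.34,-16*pi, - 32, - 22 , - 21.38, - 18/7,sqrt( 5)/5, E,  sqrt( 14), sqrt(17) , 38.01,97 ] 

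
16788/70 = 8394/35 = 239.83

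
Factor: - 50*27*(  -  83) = 112050 = 2^1 * 3^3*5^2*83^1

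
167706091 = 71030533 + 96675558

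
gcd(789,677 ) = 1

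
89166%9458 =4044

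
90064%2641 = 270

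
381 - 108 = 273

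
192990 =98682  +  94308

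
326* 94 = 30644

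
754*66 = 49764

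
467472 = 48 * 9739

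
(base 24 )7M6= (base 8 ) 10726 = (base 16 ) 11d6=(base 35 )3pg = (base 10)4566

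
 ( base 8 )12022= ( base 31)5an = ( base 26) 7fg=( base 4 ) 1100102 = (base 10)5138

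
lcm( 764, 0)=0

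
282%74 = 60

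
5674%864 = 490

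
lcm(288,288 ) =288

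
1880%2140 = 1880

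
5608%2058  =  1492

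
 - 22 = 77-99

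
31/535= 31/535 = 0.06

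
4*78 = 312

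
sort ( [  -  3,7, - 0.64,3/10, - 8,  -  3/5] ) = [ - 8, - 3,-0.64,-3/5, 3/10, 7] 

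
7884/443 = 17 + 353/443 = 17.80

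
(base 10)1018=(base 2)1111111010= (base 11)846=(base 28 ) 18A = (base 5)13033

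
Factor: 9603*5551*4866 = 2^1*3^3  *  7^1*11^1*13^1*61^1*97^1  *  811^1 = 259388227098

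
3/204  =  1/68 = 0.01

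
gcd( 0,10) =10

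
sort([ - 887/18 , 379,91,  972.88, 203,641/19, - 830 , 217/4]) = [-830,-887/18, 641/19,217/4, 91, 203, 379,972.88]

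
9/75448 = 9/75448= 0.00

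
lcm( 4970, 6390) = 44730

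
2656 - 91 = 2565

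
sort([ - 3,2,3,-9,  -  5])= [ - 9,  -  5, - 3, 2,3]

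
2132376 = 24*88849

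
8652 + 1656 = 10308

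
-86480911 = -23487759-62993152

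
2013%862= 289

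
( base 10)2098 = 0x832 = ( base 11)1638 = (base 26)32i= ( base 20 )54i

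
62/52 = 31/26 =1.19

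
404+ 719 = 1123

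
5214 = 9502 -4288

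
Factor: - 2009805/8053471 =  - 3^1*5^1*7^1*733^( - 1)*10987^(  -  1 )*19141^1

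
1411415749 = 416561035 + 994854714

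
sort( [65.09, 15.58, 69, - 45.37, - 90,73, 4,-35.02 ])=[ - 90, - 45.37, - 35.02 , 4, 15.58, 65.09,69, 73 ]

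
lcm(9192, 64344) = 64344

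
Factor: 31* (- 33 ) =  -3^1*11^1*31^1= -1023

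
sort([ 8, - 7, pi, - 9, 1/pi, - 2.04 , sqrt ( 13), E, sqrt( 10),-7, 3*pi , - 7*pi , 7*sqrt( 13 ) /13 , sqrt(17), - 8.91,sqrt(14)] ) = [ - 7 *pi, - 9, - 8.91, - 7, - 7,-2.04,1/pi, 7*sqrt(13)/13, E,pi,  sqrt( 10), sqrt( 13) , sqrt( 14), sqrt ( 17 ),  8, 3*pi]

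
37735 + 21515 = 59250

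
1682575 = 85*19795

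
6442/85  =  6442/85 = 75.79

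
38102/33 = 38102/33 = 1154.61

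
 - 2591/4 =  - 2591/4 = - 647.75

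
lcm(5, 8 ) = 40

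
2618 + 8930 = 11548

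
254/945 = 254/945 = 0.27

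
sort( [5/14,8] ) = [5/14,8 ] 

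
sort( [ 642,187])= [187,642] 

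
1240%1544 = 1240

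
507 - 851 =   -  344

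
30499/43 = 30499/43 = 709.28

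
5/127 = 5/127 = 0.04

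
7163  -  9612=-2449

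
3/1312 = 3/1312 = 0.00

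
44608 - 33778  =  10830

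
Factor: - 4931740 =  - 2^2*5^1*11^1*29^1*773^1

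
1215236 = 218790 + 996446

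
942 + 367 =1309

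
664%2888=664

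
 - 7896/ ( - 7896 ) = 1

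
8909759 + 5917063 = 14826822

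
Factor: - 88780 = - 2^2 * 5^1 * 23^1*193^1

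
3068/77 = 3068/77 = 39.84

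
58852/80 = 14713/20= 735.65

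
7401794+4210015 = 11611809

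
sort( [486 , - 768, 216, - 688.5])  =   [ - 768, - 688.5 , 216,486]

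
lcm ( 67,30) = 2010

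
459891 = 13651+446240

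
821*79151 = 64982971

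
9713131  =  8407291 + 1305840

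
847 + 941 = 1788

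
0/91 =0 = 0.00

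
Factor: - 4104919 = -7^1*13^1*79^1*  571^1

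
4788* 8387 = 40156956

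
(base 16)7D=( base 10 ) 125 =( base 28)4d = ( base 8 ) 175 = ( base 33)3q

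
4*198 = 792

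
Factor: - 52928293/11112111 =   -  3^(-2 )*11^1*17^1*349^1*401^(-1 )*811^1 *3079^( - 1)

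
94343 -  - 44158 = 138501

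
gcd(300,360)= 60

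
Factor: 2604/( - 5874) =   -  434/979  =  -2^1 * 7^1*11^( - 1 )*31^1*89^(-1 ) 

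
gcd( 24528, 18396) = 6132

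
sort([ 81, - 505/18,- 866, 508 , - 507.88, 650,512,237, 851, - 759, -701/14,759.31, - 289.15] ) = [ - 866,-759, - 507.88, - 289.15, - 701/14, - 505/18,81, 237 , 508, 512,650, 759.31, 851 ] 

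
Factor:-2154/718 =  - 3= - 3^1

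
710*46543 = 33045530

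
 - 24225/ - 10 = 4845/2=   2422.50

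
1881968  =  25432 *74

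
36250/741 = 36250/741 = 48.92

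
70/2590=1/37 = 0.03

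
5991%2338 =1315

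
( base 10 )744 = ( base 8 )1350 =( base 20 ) 1h4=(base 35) l9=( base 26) 12g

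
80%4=0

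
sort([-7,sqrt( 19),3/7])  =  [ - 7, 3/7,sqrt( 19 )]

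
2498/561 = 2498/561 = 4.45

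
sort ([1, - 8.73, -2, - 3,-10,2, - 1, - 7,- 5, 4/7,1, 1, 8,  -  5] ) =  [ - 10, - 8.73, - 7, - 5 ,- 5,-3, - 2 , - 1, 4/7,1, 1, 1, 2,  8] 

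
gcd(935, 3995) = 85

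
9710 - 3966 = 5744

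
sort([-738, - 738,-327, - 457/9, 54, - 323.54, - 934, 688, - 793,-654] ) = [-934, -793, - 738, - 738 , - 654, - 327, - 323.54,-457/9, 54, 688]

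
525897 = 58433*9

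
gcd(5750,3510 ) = 10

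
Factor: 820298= 2^1 *410149^1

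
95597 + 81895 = 177492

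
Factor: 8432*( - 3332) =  - 28095424 = -  2^6*7^2 *17^2 * 31^1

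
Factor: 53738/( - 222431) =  - 2^1*11^( - 1)*73^ ( - 1 )*97^1 = - 194/803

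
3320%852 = 764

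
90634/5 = 18126 + 4/5 = 18126.80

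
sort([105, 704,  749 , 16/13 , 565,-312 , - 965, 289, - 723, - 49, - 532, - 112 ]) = [ - 965,-723, - 532, - 312, - 112, - 49 , 16/13,105,289,565,704,749] 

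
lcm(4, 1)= 4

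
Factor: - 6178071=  - 3^1 * 1021^1*2017^1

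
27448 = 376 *73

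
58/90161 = 2/3109 = 0.00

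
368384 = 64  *5756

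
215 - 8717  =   - 8502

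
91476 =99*924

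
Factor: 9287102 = 2^1*11^1*422141^1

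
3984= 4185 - 201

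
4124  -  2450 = 1674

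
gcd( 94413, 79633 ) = 1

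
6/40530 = 1/6755 = 0.00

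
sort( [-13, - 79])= [ - 79  , - 13 ] 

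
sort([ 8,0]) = [ 0,8 ] 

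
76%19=0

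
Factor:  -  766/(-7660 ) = 1/10  =  2^( - 1 ) * 5^( - 1)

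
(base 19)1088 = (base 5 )211034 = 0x1b6b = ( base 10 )7019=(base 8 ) 15553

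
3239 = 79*41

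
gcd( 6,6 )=6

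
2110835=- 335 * (-6301)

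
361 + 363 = 724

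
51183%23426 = 4331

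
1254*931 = 1167474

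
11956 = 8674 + 3282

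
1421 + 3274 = 4695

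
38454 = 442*87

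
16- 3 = 13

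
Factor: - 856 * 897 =-2^3*3^1 * 13^1 * 23^1 * 107^1 = - 767832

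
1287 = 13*99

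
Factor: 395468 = 2^2  *98867^1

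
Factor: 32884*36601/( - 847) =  - 1203587284/847 = - 2^2*7^( - 1)*11^( - 2)*17^1*2153^1 * 8221^1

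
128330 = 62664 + 65666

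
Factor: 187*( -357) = -3^1*7^1*11^1*17^2  =  -66759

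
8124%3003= 2118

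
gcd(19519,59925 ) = 1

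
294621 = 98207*3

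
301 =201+100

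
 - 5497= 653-6150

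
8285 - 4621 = 3664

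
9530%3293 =2944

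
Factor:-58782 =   -  2^1*3^1*97^1*101^1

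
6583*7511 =49444913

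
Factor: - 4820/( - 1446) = 10/3 = 2^1*3^ ( - 1 ) *5^1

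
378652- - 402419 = 781071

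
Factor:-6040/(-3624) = 3^ ( - 1 )*5^1 = 5/3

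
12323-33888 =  - 21565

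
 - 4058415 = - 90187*45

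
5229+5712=10941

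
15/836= 15/836 = 0.02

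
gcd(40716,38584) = 52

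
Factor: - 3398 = -2^1*1699^1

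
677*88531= 59935487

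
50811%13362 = 10725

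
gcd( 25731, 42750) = 9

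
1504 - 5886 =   -  4382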